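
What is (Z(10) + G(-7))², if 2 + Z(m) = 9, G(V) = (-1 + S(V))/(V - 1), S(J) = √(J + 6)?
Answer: (57 - I)²/64 ≈ 50.75 - 1.7813*I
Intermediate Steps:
S(J) = √(6 + J)
G(V) = (-1 + √(6 + V))/(-1 + V) (G(V) = (-1 + √(6 + V))/(V - 1) = (-1 + √(6 + V))/(-1 + V))
Z(m) = 7 (Z(m) = -2 + 9 = 7)
(Z(10) + G(-7))² = (7 + (-1 + √(6 - 7))/(-1 - 7))² = (7 + (-1 + √(-1))/(-8))² = (7 - (-1 + I)/8)² = (7 + (⅛ - I/8))² = (57/8 - I/8)²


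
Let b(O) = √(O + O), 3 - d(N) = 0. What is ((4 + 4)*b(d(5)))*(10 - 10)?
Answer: 0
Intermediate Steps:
d(N) = 3 (d(N) = 3 - 1*0 = 3 + 0 = 3)
b(O) = √2*√O (b(O) = √(2*O) = √2*√O)
((4 + 4)*b(d(5)))*(10 - 10) = ((4 + 4)*(√2*√3))*(10 - 10) = (8*√6)*0 = 0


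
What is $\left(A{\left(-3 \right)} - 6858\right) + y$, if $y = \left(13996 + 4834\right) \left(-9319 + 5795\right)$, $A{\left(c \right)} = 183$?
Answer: $-66363595$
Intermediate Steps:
$y = -66356920$ ($y = 18830 \left(-3524\right) = -66356920$)
$\left(A{\left(-3 \right)} - 6858\right) + y = \left(183 - 6858\right) - 66356920 = -6675 - 66356920 = -66363595$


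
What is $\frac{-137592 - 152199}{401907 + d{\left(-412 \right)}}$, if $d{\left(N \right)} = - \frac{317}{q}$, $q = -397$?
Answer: $- \frac{115047027}{159557396} \approx -0.72104$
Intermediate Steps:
$d{\left(N \right)} = \frac{317}{397}$ ($d{\left(N \right)} = - \frac{317}{-397} = \left(-317\right) \left(- \frac{1}{397}\right) = \frac{317}{397}$)
$\frac{-137592 - 152199}{401907 + d{\left(-412 \right)}} = \frac{-137592 - 152199}{401907 + \frac{317}{397}} = - \frac{289791}{\frac{159557396}{397}} = \left(-289791\right) \frac{397}{159557396} = - \frac{115047027}{159557396}$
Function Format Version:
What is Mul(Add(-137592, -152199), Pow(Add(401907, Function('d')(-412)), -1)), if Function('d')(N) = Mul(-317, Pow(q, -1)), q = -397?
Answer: Rational(-115047027, 159557396) ≈ -0.72104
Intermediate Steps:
Function('d')(N) = Rational(317, 397) (Function('d')(N) = Mul(-317, Pow(-397, -1)) = Mul(-317, Rational(-1, 397)) = Rational(317, 397))
Mul(Add(-137592, -152199), Pow(Add(401907, Function('d')(-412)), -1)) = Mul(Add(-137592, -152199), Pow(Add(401907, Rational(317, 397)), -1)) = Mul(-289791, Pow(Rational(159557396, 397), -1)) = Mul(-289791, Rational(397, 159557396)) = Rational(-115047027, 159557396)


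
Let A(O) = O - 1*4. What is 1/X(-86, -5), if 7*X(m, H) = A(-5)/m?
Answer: 602/9 ≈ 66.889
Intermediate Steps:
A(O) = -4 + O (A(O) = O - 4 = -4 + O)
X(m, H) = -9/(7*m) (X(m, H) = ((-4 - 5)/m)/7 = (-9/m)/7 = -9/(7*m))
1/X(-86, -5) = 1/(-9/7/(-86)) = 1/(-9/7*(-1/86)) = 1/(9/602) = 602/9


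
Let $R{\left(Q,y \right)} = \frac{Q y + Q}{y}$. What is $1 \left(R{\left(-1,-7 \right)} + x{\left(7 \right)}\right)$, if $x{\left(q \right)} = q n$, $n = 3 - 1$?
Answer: $\frac{92}{7} \approx 13.143$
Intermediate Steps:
$n = 2$ ($n = 3 - 1 = 2$)
$x{\left(q \right)} = 2 q$ ($x{\left(q \right)} = q 2 = 2 q$)
$R{\left(Q,y \right)} = \frac{Q + Q y}{y}$
$1 \left(R{\left(-1,-7 \right)} + x{\left(7 \right)}\right) = 1 \left(\left(-1 - \frac{1}{-7}\right) + 2 \cdot 7\right) = 1 \left(\left(-1 - - \frac{1}{7}\right) + 14\right) = 1 \left(\left(-1 + \frac{1}{7}\right) + 14\right) = 1 \left(- \frac{6}{7} + 14\right) = 1 \cdot \frac{92}{7} = \frac{92}{7}$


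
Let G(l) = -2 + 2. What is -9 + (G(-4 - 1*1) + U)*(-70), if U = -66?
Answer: 4611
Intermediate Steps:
G(l) = 0
-9 + (G(-4 - 1*1) + U)*(-70) = -9 + (0 - 66)*(-70) = -9 - 66*(-70) = -9 + 4620 = 4611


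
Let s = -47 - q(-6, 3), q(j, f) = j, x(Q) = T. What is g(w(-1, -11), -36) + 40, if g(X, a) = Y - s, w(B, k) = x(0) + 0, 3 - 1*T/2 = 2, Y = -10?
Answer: 71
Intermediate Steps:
T = 2 (T = 6 - 2*2 = 6 - 4 = 2)
x(Q) = 2
w(B, k) = 2 (w(B, k) = 2 + 0 = 2)
s = -41 (s = -47 - 1*(-6) = -47 + 6 = -41)
g(X, a) = 31 (g(X, a) = -10 - 1*(-41) = -10 + 41 = 31)
g(w(-1, -11), -36) + 40 = 31 + 40 = 71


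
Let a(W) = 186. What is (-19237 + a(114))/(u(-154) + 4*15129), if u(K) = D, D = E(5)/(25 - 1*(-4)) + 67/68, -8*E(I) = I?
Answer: -75137144/238678905 ≈ -0.31480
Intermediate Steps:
E(I) = -I/8
D = 3801/3944 (D = (-⅛*5)/(25 - 1*(-4)) + 67/68 = -5/(8*(25 + 4)) + 67*(1/68) = -5/8/29 + 67/68 = -5/8*1/29 + 67/68 = -5/232 + 67/68 = 3801/3944 ≈ 0.96374)
u(K) = 3801/3944
(-19237 + a(114))/(u(-154) + 4*15129) = (-19237 + 186)/(3801/3944 + 4*15129) = -19051/(3801/3944 + 60516) = -19051/238678905/3944 = -19051*3944/238678905 = -75137144/238678905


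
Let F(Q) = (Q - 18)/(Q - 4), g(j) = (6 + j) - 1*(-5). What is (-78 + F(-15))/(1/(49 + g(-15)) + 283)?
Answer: -65205/241984 ≈ -0.26946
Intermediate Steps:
g(j) = 11 + j (g(j) = (6 + j) + 5 = 11 + j)
F(Q) = (-18 + Q)/(-4 + Q)
(-78 + F(-15))/(1/(49 + g(-15)) + 283) = (-78 + (-18 - 15)/(-4 - 15))/(1/(49 + (11 - 15)) + 283) = (-78 - 33/(-19))/(1/(49 - 4) + 283) = (-78 - 1/19*(-33))/(1/45 + 283) = (-78 + 33/19)/(1/45 + 283) = -1449/(19*12736/45) = -1449/19*45/12736 = -65205/241984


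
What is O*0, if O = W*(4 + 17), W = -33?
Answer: 0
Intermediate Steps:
O = -693 (O = -33*(4 + 17) = -33*21 = -693)
O*0 = -693*0 = 0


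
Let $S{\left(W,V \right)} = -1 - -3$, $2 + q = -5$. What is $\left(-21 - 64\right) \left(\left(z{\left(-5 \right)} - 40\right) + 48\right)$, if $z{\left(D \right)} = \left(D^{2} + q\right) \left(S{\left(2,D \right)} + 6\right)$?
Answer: $-12920$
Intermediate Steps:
$q = -7$ ($q = -2 - 5 = -7$)
$S{\left(W,V \right)} = 2$ ($S{\left(W,V \right)} = -1 + 3 = 2$)
$z{\left(D \right)} = -56 + 8 D^{2}$ ($z{\left(D \right)} = \left(D^{2} - 7\right) \left(2 + 6\right) = \left(-7 + D^{2}\right) 8 = -56 + 8 D^{2}$)
$\left(-21 - 64\right) \left(\left(z{\left(-5 \right)} - 40\right) + 48\right) = \left(-21 - 64\right) \left(\left(\left(-56 + 8 \left(-5\right)^{2}\right) - 40\right) + 48\right) = - 85 \left(\left(\left(-56 + 8 \cdot 25\right) - 40\right) + 48\right) = - 85 \left(\left(\left(-56 + 200\right) - 40\right) + 48\right) = - 85 \left(\left(144 - 40\right) + 48\right) = - 85 \left(104 + 48\right) = \left(-85\right) 152 = -12920$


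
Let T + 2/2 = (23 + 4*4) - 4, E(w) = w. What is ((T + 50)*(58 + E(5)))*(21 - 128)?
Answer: -566244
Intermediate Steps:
T = 34 (T = -1 + ((23 + 4*4) - 4) = -1 + ((23 + 16) - 4) = -1 + (39 - 4) = -1 + 35 = 34)
((T + 50)*(58 + E(5)))*(21 - 128) = ((34 + 50)*(58 + 5))*(21 - 128) = (84*63)*(-107) = 5292*(-107) = -566244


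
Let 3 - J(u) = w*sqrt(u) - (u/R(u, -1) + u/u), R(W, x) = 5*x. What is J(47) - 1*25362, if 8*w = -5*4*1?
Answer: -126837/5 + 5*sqrt(47)/2 ≈ -25350.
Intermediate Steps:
w = -5/2 (w = (-5*4*1)/8 = (-20*1)/8 = (1/8)*(-20) = -5/2 ≈ -2.5000)
J(u) = 4 - u/5 + 5*sqrt(u)/2 (J(u) = 3 - (-5*sqrt(u)/2 - (u/((5*(-1))) + u/u)) = 3 - (-5*sqrt(u)/2 - (u/(-5) + 1)) = 3 - (-5*sqrt(u)/2 - (u*(-1/5) + 1)) = 3 - (-5*sqrt(u)/2 - (-u/5 + 1)) = 3 - (-5*sqrt(u)/2 - (1 - u/5)) = 3 - (-5*sqrt(u)/2 + (-1 + u/5)) = 3 - (-1 - 5*sqrt(u)/2 + u/5) = 3 + (1 - u/5 + 5*sqrt(u)/2) = 4 - u/5 + 5*sqrt(u)/2)
J(47) - 1*25362 = (4 - 1/5*47 + 5*sqrt(47)/2) - 1*25362 = (4 - 47/5 + 5*sqrt(47)/2) - 25362 = (-27/5 + 5*sqrt(47)/2) - 25362 = -126837/5 + 5*sqrt(47)/2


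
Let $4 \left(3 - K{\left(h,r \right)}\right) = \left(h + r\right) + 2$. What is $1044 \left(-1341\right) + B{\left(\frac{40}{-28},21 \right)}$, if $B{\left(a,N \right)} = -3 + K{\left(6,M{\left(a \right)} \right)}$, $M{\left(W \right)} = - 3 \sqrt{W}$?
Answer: $-1400006 + \frac{3 i \sqrt{70}}{28} \approx -1.4 \cdot 10^{6} + 0.89642 i$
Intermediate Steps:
$K{\left(h,r \right)} = \frac{5}{2} - \frac{h}{4} - \frac{r}{4}$ ($K{\left(h,r \right)} = 3 - \frac{\left(h + r\right) + 2}{4} = 3 - \frac{2 + h + r}{4} = 3 - \left(\frac{1}{2} + \frac{h}{4} + \frac{r}{4}\right) = \frac{5}{2} - \frac{h}{4} - \frac{r}{4}$)
$B{\left(a,N \right)} = -2 + \frac{3 \sqrt{a}}{4}$ ($B{\left(a,N \right)} = -3 - \left(-1 + \frac{1}{4} \left(-3\right) \sqrt{a}\right) = -3 + \left(\frac{5}{2} - \frac{3}{2} + \frac{3 \sqrt{a}}{4}\right) = -3 + \left(1 + \frac{3 \sqrt{a}}{4}\right) = -2 + \frac{3 \sqrt{a}}{4}$)
$1044 \left(-1341\right) + B{\left(\frac{40}{-28},21 \right)} = 1044 \left(-1341\right) - \left(2 - \frac{3 \sqrt{\frac{40}{-28}}}{4}\right) = -1400004 - \left(2 - \frac{3 \sqrt{40 \left(- \frac{1}{28}\right)}}{4}\right) = -1400004 - \left(2 - \frac{3 \sqrt{- \frac{10}{7}}}{4}\right) = -1400004 - \left(2 - \frac{3 \frac{i \sqrt{70}}{7}}{4}\right) = -1400004 - \left(2 - \frac{3 i \sqrt{70}}{28}\right) = -1400006 + \frac{3 i \sqrt{70}}{28}$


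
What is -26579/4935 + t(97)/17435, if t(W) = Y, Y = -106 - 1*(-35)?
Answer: -2650030/491667 ≈ -5.3899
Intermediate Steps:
Y = -71 (Y = -106 + 35 = -71)
t(W) = -71
-26579/4935 + t(97)/17435 = -26579/4935 - 71/17435 = -26579*1/4935 - 71*1/17435 = -3797/705 - 71/17435 = -2650030/491667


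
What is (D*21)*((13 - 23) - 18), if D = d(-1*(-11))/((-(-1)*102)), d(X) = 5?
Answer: -490/17 ≈ -28.824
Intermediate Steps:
D = 5/102 (D = 5/((-(-1)*102)) = 5/((-1*(-102))) = 5/102 ≈ 0.049020)
(D*21)*((13 - 23) - 18) = ((5/102)*21)*((13 - 23) - 18) = 35*(-10 - 18)/34 = (35/34)*(-28) = -490/17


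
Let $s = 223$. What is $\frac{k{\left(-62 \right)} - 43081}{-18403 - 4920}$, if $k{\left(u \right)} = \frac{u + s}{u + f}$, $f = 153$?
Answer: $\frac{560030}{303199} \approx 1.8471$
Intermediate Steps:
$k{\left(u \right)} = \frac{223 + u}{153 + u}$ ($k{\left(u \right)} = \frac{u + 223}{u + 153} = \frac{223 + u}{153 + u}$)
$\frac{k{\left(-62 \right)} - 43081}{-18403 - 4920} = \frac{\frac{223 - 62}{153 - 62} - 43081}{-18403 - 4920} = \frac{\frac{1}{91} \cdot 161 - 43081}{-23323} = \left(\frac{1}{91} \cdot 161 - 43081\right) \left(- \frac{1}{23323}\right) = \left(\frac{23}{13} - 43081\right) \left(- \frac{1}{23323}\right) = \left(- \frac{560030}{13}\right) \left(- \frac{1}{23323}\right) = \frac{560030}{303199}$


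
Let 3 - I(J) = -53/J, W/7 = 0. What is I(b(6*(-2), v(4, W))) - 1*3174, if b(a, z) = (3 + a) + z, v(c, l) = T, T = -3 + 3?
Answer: -28592/9 ≈ -3176.9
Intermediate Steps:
W = 0 (W = 7*0 = 0)
T = 0
v(c, l) = 0
b(a, z) = 3 + a + z
I(J) = 3 + 53/J (I(J) = 3 - (-53)/J = 3 + 53/J)
I(b(6*(-2), v(4, W))) - 1*3174 = (3 + 53/(3 + 6*(-2) + 0)) - 1*3174 = (3 + 53/(3 - 12 + 0)) - 3174 = (3 + 53/(-9)) - 3174 = (3 + 53*(-1/9)) - 3174 = (3 - 53/9) - 3174 = -26/9 - 3174 = -28592/9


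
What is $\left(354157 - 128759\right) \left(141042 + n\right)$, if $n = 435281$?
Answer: $129902051554$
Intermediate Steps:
$\left(354157 - 128759\right) \left(141042 + n\right) = \left(354157 - 128759\right) \left(141042 + 435281\right) = 225398 \cdot 576323 = 129902051554$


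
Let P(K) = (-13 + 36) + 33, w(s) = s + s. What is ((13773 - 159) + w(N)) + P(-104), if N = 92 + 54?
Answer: 13962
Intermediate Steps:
N = 146
w(s) = 2*s
P(K) = 56 (P(K) = 23 + 33 = 56)
((13773 - 159) + w(N)) + P(-104) = ((13773 - 159) + 2*146) + 56 = (13614 + 292) + 56 = 13906 + 56 = 13962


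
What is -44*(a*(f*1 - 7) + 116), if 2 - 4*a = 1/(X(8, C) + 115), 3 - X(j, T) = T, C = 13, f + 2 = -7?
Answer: -499136/105 ≈ -4753.7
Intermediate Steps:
f = -9 (f = -2 - 7 = -9)
X(j, T) = 3 - T
a = 209/420 (a = ½ - 1/(4*((3 - 1*13) + 115)) = ½ - 1/(4*((3 - 13) + 115)) = ½ - 1/(4*(-10 + 115)) = ½ - ¼/105 = ½ - ¼*1/105 = ½ - 1/420 = 209/420 ≈ 0.49762)
-44*(a*(f*1 - 7) + 116) = -44*(209*(-9*1 - 7)/420 + 116) = -44*(209*(-9 - 7)/420 + 116) = -44*((209/420)*(-16) + 116) = -44*(-836/105 + 116) = -44*11344/105 = -499136/105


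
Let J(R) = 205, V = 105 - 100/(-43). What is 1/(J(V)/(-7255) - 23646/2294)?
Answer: -1664297/17202200 ≈ -0.096749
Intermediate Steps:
V = 4615/43 (V = 105 - 100*(-1)/43 = 105 - 1*(-100/43) = 105 + 100/43 = 4615/43 ≈ 107.33)
1/(J(V)/(-7255) - 23646/2294) = 1/(205/(-7255) - 23646/2294) = 1/(205*(-1/7255) - 23646*1/2294) = 1/(-41/1451 - 11823/1147) = 1/(-17202200/1664297) = -1664297/17202200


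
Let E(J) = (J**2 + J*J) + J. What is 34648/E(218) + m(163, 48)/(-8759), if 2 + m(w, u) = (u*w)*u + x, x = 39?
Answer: -933615259/21958813 ≈ -42.517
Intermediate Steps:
E(J) = J + 2*J**2 (E(J) = (J**2 + J**2) + J = 2*J**2 + J = J + 2*J**2)
m(w, u) = 37 + w*u**2 (m(w, u) = -2 + ((u*w)*u + 39) = -2 + (w*u**2 + 39) = -2 + (39 + w*u**2) = 37 + w*u**2)
34648/E(218) + m(163, 48)/(-8759) = 34648/((218*(1 + 2*218))) + (37 + 163*48**2)/(-8759) = 34648/((218*(1 + 436))) + (37 + 163*2304)*(-1/8759) = 34648/((218*437)) + (37 + 375552)*(-1/8759) = 34648/95266 + 375589*(-1/8759) = 34648*(1/95266) - 375589/8759 = 17324/47633 - 375589/8759 = -933615259/21958813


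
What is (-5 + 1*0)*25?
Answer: -125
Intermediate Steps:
(-5 + 1*0)*25 = (-5 + 0)*25 = -5*25 = -125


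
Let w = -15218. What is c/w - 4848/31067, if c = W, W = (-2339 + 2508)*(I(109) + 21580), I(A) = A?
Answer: -113948032411/472777606 ≈ -241.02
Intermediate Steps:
W = 3665441 (W = (-2339 + 2508)*(109 + 21580) = 169*21689 = 3665441)
c = 3665441
c/w - 4848/31067 = 3665441/(-15218) - 4848/31067 = 3665441*(-1/15218) - 4848*1/31067 = -3665441/15218 - 4848/31067 = -113948032411/472777606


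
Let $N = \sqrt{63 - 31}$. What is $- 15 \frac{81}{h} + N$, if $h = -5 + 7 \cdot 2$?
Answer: $-135 + 4 \sqrt{2} \approx -129.34$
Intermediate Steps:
$h = 9$ ($h = -5 + 14 = 9$)
$N = 4 \sqrt{2}$ ($N = \sqrt{32} = 4 \sqrt{2} \approx 5.6569$)
$- 15 \frac{81}{h} + N = - 15 \cdot \frac{81}{9} + 4 \sqrt{2} = - 15 \cdot 81 \cdot \frac{1}{9} + 4 \sqrt{2} = \left(-15\right) 9 + 4 \sqrt{2} = -135 + 4 \sqrt{2}$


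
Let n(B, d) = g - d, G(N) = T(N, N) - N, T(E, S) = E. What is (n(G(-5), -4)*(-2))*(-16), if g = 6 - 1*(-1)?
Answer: 352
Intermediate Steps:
g = 7 (g = 6 + 1 = 7)
G(N) = 0 (G(N) = N - N = 0)
n(B, d) = 7 - d
(n(G(-5), -4)*(-2))*(-16) = ((7 - 1*(-4))*(-2))*(-16) = ((7 + 4)*(-2))*(-16) = (11*(-2))*(-16) = -22*(-16) = 352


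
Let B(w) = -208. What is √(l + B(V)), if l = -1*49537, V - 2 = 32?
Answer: I*√49745 ≈ 223.04*I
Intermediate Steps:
V = 34 (V = 2 + 32 = 34)
l = -49537
√(l + B(V)) = √(-49537 - 208) = √(-49745) = I*√49745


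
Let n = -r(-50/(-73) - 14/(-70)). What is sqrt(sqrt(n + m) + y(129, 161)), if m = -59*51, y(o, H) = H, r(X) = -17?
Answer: sqrt(161 + 4*I*sqrt(187)) ≈ 12.865 + 2.1258*I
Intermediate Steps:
m = -3009
n = 17 (n = -1*(-17) = 17)
sqrt(sqrt(n + m) + y(129, 161)) = sqrt(sqrt(17 - 3009) + 161) = sqrt(sqrt(-2992) + 161) = sqrt(4*I*sqrt(187) + 161) = sqrt(161 + 4*I*sqrt(187))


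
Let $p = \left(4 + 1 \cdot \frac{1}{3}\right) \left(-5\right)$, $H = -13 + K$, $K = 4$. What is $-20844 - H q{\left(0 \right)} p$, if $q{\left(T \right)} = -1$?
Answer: $-20649$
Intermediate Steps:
$H = -9$ ($H = -13 + 4 = -9$)
$p = - \frac{65}{3}$ ($p = \left(4 + 1 \cdot \frac{1}{3}\right) \left(-5\right) = \left(4 + \frac{1}{3}\right) \left(-5\right) = \frac{13}{3} \left(-5\right) = - \frac{65}{3} \approx -21.667$)
$-20844 - H q{\left(0 \right)} p = -20844 - \left(-9\right) \left(-1\right) \left(- \frac{65}{3}\right) = -20844 - 9 \left(- \frac{65}{3}\right) = -20844 - -195 = -20844 + 195 = -20649$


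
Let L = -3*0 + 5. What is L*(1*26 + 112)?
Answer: 690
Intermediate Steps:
L = 5 (L = 0 + 5 = 5)
L*(1*26 + 112) = 5*(1*26 + 112) = 5*(26 + 112) = 5*138 = 690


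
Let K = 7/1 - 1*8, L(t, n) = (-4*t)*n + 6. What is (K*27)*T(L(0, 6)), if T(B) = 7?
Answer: -189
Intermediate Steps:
L(t, n) = 6 - 4*n*t (L(t, n) = -4*n*t + 6 = 6 - 4*n*t)
K = -1 (K = 7*1 - 8 = 7 - 8 = -1)
(K*27)*T(L(0, 6)) = -1*27*7 = -27*7 = -189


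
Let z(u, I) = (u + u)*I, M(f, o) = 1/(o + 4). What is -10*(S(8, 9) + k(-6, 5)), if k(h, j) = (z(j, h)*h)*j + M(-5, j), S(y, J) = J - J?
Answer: -162010/9 ≈ -18001.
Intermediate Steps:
M(f, o) = 1/(4 + o)
S(y, J) = 0
z(u, I) = 2*I*u (z(u, I) = (2*u)*I = 2*I*u)
k(h, j) = 1/(4 + j) + 2*h²*j² (k(h, j) = ((2*h*j)*h)*j + 1/(4 + j) = (2*j*h²)*j + 1/(4 + j) = 2*h²*j² + 1/(4 + j) = 1/(4 + j) + 2*h²*j²)
-10*(S(8, 9) + k(-6, 5)) = -10*(0 + (1 + 2*(-6)²*5²*(4 + 5))/(4 + 5)) = -10*(0 + (1 + 2*36*25*9)/9) = -10*(0 + (1 + 16200)/9) = -10*(0 + (⅑)*16201) = -10*(0 + 16201/9) = -10*16201/9 = -162010/9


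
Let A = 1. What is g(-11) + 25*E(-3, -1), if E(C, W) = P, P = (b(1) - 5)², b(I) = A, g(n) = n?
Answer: 389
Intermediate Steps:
b(I) = 1
P = 16 (P = (1 - 5)² = (-4)² = 16)
E(C, W) = 16
g(-11) + 25*E(-3, -1) = -11 + 25*16 = -11 + 400 = 389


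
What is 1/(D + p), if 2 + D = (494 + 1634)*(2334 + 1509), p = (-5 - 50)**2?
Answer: 1/8180927 ≈ 1.2224e-7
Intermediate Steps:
p = 3025 (p = (-55)**2 = 3025)
D = 8177902 (D = -2 + (494 + 1634)*(2334 + 1509) = -2 + 2128*3843 = -2 + 8177904 = 8177902)
1/(D + p) = 1/(8177902 + 3025) = 1/8180927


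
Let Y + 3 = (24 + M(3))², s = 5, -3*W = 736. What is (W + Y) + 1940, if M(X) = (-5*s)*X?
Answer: 12878/3 ≈ 4292.7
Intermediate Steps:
W = -736/3 (W = -⅓*736 = -736/3 ≈ -245.33)
M(X) = -25*X (M(X) = (-5*5)*X = -25*X)
Y = 2598 (Y = -3 + (24 - 25*3)² = -3 + (24 - 75)² = -3 + (-51)² = -3 + 2601 = 2598)
(W + Y) + 1940 = (-736/3 + 2598) + 1940 = 7058/3 + 1940 = 12878/3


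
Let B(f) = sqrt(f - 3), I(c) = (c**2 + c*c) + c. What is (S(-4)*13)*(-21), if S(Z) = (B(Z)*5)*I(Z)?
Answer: -38220*I*sqrt(7) ≈ -1.0112e+5*I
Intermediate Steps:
I(c) = c + 2*c**2 (I(c) = (c**2 + c**2) + c = 2*c**2 + c = c + 2*c**2)
B(f) = sqrt(-3 + f)
S(Z) = 5*Z*sqrt(-3 + Z)*(1 + 2*Z) (S(Z) = (sqrt(-3 + Z)*5)*(Z*(1 + 2*Z)) = (5*sqrt(-3 + Z))*(Z*(1 + 2*Z)) = 5*Z*sqrt(-3 + Z)*(1 + 2*Z))
(S(-4)*13)*(-21) = ((5*(-4)*sqrt(-3 - 4)*(1 + 2*(-4)))*13)*(-21) = ((5*(-4)*sqrt(-7)*(1 - 8))*13)*(-21) = ((5*(-4)*(I*sqrt(7))*(-7))*13)*(-21) = ((140*I*sqrt(7))*13)*(-21) = (1820*I*sqrt(7))*(-21) = -38220*I*sqrt(7)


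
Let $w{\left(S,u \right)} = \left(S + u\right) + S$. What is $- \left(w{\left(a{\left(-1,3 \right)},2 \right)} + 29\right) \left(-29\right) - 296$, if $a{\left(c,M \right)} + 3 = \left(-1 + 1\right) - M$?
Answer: $255$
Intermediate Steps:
$a{\left(c,M \right)} = -3 - M$ ($a{\left(c,M \right)} = -3 + \left(\left(-1 + 1\right) - M\right) = -3 + \left(0 - M\right) = -3 - M$)
$w{\left(S,u \right)} = u + 2 S$
$- \left(w{\left(a{\left(-1,3 \right)},2 \right)} + 29\right) \left(-29\right) - 296 = - \left(\left(2 + 2 \left(-3 - 3\right)\right) + 29\right) \left(-29\right) - 296 = - \left(\left(2 + 2 \left(-6\right)\right) + 29\right) \left(-29\right) - 296 = - \left(\left(2 - 12\right) + 29\right) \left(-29\right) - 296 = - \left(-10 + 29\right) \left(-29\right) - 296 = - 19 \left(-29\right) - 296 = \left(-1\right) \left(-551\right) - 296 = 551 - 296 = 255$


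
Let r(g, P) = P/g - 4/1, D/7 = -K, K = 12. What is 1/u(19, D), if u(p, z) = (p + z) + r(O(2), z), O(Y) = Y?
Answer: -1/111 ≈ -0.0090090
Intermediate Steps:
D = -84 (D = 7*(-1*12) = 7*(-12) = -84)
r(g, P) = -4 + P/g (r(g, P) = P/g - 4*1 = P/g - 4 = -4 + P/g)
u(p, z) = -4 + p + 3*z/2 (u(p, z) = (p + z) + (-4 + z/2) = -4 + p + 3*z/2)
1/u(19, D) = 1/(-4 + 19 + (3/2)*(-84)) = 1/(-4 + 19 - 126) = 1/(-111) = -1/111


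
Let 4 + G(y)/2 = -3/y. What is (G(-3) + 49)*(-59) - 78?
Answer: -2615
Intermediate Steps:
G(y) = -8 - 6/y (G(y) = -8 + 2*(-3/y) = -8 - 6/y)
(G(-3) + 49)*(-59) - 78 = ((-8 - 6/(-3)) + 49)*(-59) - 78 = ((-8 - 6*(-⅓)) + 49)*(-59) - 78 = ((-8 + 2) + 49)*(-59) - 78 = (-6 + 49)*(-59) - 78 = 43*(-59) - 78 = -2537 - 78 = -2615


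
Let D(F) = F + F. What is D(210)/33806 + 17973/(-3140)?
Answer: -303138219/53075420 ≈ -5.7115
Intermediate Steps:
D(F) = 2*F
D(210)/33806 + 17973/(-3140) = (2*210)/33806 + 17973/(-3140) = 420*(1/33806) + 17973*(-1/3140) = 210/16903 - 17973/3140 = -303138219/53075420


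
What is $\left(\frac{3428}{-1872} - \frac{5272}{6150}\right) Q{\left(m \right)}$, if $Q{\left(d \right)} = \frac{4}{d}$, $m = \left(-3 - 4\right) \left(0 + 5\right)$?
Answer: $\frac{1289641}{4197375} \approx 0.30725$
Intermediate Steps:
$m = -35$ ($m = \left(-7\right) 5 = -35$)
$\left(\frac{3428}{-1872} - \frac{5272}{6150}\right) Q{\left(m \right)} = \left(\frac{3428}{-1872} - \frac{5272}{6150}\right) \frac{4}{-35} = \left(3428 \left(- \frac{1}{1872}\right) - \frac{2636}{3075}\right) 4 \left(- \frac{1}{35}\right) = \left(- \frac{857}{468} - \frac{2636}{3075}\right) \left(- \frac{4}{35}\right) = \left(- \frac{1289641}{479700}\right) \left(- \frac{4}{35}\right) = \frac{1289641}{4197375}$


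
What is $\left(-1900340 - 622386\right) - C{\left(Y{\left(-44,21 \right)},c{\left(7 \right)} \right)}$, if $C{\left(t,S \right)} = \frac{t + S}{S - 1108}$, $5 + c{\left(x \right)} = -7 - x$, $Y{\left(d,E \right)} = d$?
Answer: $- \frac{406158895}{161} \approx -2.5227 \cdot 10^{6}$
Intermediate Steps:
$c{\left(x \right)} = -12 - x$ ($c{\left(x \right)} = -5 - \left(7 + x\right) = -12 - x$)
$C{\left(t,S \right)} = \frac{S + t}{-1108 + S}$
$\left(-1900340 - 622386\right) - C{\left(Y{\left(-44,21 \right)},c{\left(7 \right)} \right)} = \left(-1900340 - 622386\right) - \frac{\left(-12 - 7\right) - 44}{-1108 - 19} = -2522726 - \frac{\left(-12 - 7\right) - 44}{-1108 - 19} = -2522726 - \frac{-19 - 44}{-1108 - 19} = -2522726 - \frac{1}{-1127} \left(-63\right) = -2522726 - \left(- \frac{1}{1127}\right) \left(-63\right) = -2522726 - \frac{9}{161} = - \frac{406158895}{161}$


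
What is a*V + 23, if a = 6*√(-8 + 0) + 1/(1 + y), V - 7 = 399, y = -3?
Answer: -180 + 4872*I*√2 ≈ -180.0 + 6890.0*I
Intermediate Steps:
V = 406 (V = 7 + 399 = 406)
a = -½ + 12*I*√2 (a = 6*√(-8 + 0) + 1/(1 - 3) = 6*√(-8) + 1/(-2) = 6*(2*I*√2) - ½ = 12*I*√2 - ½ = -½ + 12*I*√2 ≈ -0.5 + 16.971*I)
a*V + 23 = (-½ + 12*I*√2)*406 + 23 = (-203 + 4872*I*√2) + 23 = -180 + 4872*I*√2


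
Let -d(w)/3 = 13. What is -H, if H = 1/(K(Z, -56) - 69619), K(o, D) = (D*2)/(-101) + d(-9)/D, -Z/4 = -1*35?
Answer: 5656/393754853 ≈ 1.4364e-5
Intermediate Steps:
d(w) = -39 (d(w) = -3*13 = -39)
Z = 140 (Z = -(-4)*35 = -4*(-35) = 140)
K(o, D) = -39/D - 2*D/101 (K(o, D) = (D*2)/(-101) - 39/D = (2*D)*(-1/101) - 39/D = -2*D/101 - 39/D = -39/D - 2*D/101)
H = -5656/393754853 (H = 1/((-39/(-56) - 2/101*(-56)) - 69619) = 1/((-39*(-1/56) + 112/101) - 69619) = 1/((39/56 + 112/101) - 69619) = 1/(10211/5656 - 69619) = 1/(-393754853/5656) = -5656/393754853 ≈ -1.4364e-5)
-H = -1*(-5656/393754853) = 5656/393754853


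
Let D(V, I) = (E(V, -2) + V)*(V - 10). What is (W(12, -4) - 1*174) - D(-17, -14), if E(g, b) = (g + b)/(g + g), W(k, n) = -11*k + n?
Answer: -25633/34 ≈ -753.91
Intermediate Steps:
W(k, n) = n - 11*k
E(g, b) = (b + g)/(2*g) (E(g, b) = (b + g)/((2*g)) = (b + g)*(1/(2*g)) = (b + g)/(2*g))
D(V, I) = (-10 + V)*(V + (-2 + V)/(2*V)) (D(V, I) = ((-2 + V)/(2*V) + V)*(V - 10) = (V + (-2 + V)/(2*V))*(-10 + V) = (-10 + V)*(V + (-2 + V)/(2*V)))
(W(12, -4) - 1*174) - D(-17, -14) = ((-4 - 11*12) - 1*174) - (-6 + (-17)² + 10/(-17) - 19/2*(-17)) = ((-4 - 132) - 174) - (-6 + 289 + 10*(-1/17) + 323/2) = (-136 - 174) - (-6 + 289 - 10/17 + 323/2) = -310 - 1*15093/34 = -310 - 15093/34 = -25633/34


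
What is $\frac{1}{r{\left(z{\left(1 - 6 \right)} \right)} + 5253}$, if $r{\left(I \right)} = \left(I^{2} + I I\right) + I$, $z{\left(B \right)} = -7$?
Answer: $\frac{1}{5344} \approx 0.00018713$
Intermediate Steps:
$r{\left(I \right)} = I + 2 I^{2}$ ($r{\left(I \right)} = \left(I^{2} + I^{2}\right) + I = 2 I^{2} + I = I + 2 I^{2}$)
$\frac{1}{r{\left(z{\left(1 - 6 \right)} \right)} + 5253} = \frac{1}{- 7 \left(1 + 2 \left(-7\right)\right) + 5253} = \frac{1}{- 7 \left(1 - 14\right) + 5253} = \frac{1}{\left(-7\right) \left(-13\right) + 5253} = \frac{1}{91 + 5253} = \frac{1}{5344}$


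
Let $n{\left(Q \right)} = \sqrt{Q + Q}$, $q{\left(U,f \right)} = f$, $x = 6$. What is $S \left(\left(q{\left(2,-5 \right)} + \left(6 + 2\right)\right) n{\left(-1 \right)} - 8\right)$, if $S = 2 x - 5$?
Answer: $-56 + 21 i \sqrt{2} \approx -56.0 + 29.698 i$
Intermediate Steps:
$n{\left(Q \right)} = \sqrt{2} \sqrt{Q}$ ($n{\left(Q \right)} = \sqrt{2 Q} = \sqrt{2} \sqrt{Q}$)
$S = 7$ ($S = 2 \cdot 6 - 5 = 12 - 5 = 7$)
$S \left(\left(q{\left(2,-5 \right)} + \left(6 + 2\right)\right) n{\left(-1 \right)} - 8\right) = 7 \left(\left(-5 + \left(6 + 2\right)\right) \sqrt{2} \sqrt{-1} - 8\right) = 7 \left(\left(-5 + 8\right) \sqrt{2} i - 8\right) = 7 \left(3 i \sqrt{2} - 8\right) = 7 \left(-8 + 3 i \sqrt{2}\right) = -56 + 21 i \sqrt{2}$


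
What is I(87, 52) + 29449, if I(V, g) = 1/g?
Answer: 1531349/52 ≈ 29449.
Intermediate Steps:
I(87, 52) + 29449 = 1/52 + 29449 = 1531349/52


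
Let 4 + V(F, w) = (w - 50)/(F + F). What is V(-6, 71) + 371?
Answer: 1461/4 ≈ 365.25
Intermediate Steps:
V(F, w) = -4 + (-50 + w)/(2*F) (V(F, w) = -4 + (w - 50)/(F + F) = -4 + (-50 + w)/((2*F)) = -4 + (-50 + w)*(1/(2*F)) = -4 + (-50 + w)/(2*F))
V(-6, 71) + 371 = (½)*(-50 + 71 - 8*(-6))/(-6) + 371 = (½)*(-⅙)*(-50 + 71 + 48) + 371 = (½)*(-⅙)*69 + 371 = -23/4 + 371 = 1461/4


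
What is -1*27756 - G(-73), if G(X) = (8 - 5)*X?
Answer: -27537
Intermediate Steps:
G(X) = 3*X
-1*27756 - G(-73) = -1*27756 - 3*(-73) = -27756 - 1*(-219) = -27756 + 219 = -27537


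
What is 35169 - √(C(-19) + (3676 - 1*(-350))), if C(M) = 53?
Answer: 35169 - √4079 ≈ 35105.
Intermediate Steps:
35169 - √(C(-19) + (3676 - 1*(-350))) = 35169 - √(53 + (3676 - 1*(-350))) = 35169 - √(53 + (3676 + 350)) = 35169 - √(53 + 4026) = 35169 - √4079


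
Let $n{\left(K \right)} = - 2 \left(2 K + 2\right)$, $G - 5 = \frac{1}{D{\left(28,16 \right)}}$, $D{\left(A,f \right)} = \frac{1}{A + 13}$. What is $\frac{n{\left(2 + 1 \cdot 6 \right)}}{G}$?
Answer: $- \frac{18}{23} \approx -0.78261$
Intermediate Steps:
$D{\left(A,f \right)} = \frac{1}{13 + A}$
$G = 46$ ($G = 5 + \frac{1}{\frac{1}{13 + 28}} = 5 + \frac{1}{\frac{1}{41}} = 5 + 41 = 46$)
$n{\left(K \right)} = -4 - 4 K$ ($n{\left(K \right)} = - 2 \left(2 + 2 K\right) = -4 - 4 K$)
$\frac{n{\left(2 + 1 \cdot 6 \right)}}{G} = \frac{-4 - 4 \left(2 + 1 \cdot 6\right)}{46} = \left(-4 - 4 \left(2 + 6\right)\right) \frac{1}{46} = \left(-4 - 32\right) \frac{1}{46} = \left(-36\right) \frac{1}{46} = - \frac{18}{23}$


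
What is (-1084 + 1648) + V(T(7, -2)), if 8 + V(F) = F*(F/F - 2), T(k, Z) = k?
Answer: 549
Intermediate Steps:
V(F) = -8 - F (V(F) = -8 + F*(F/F - 2) = -8 + F*(1 - 2) = -8 + F*(-1) = -8 - F)
(-1084 + 1648) + V(T(7, -2)) = (-1084 + 1648) + (-8 - 1*7) = 564 + (-8 - 7) = 564 - 15 = 549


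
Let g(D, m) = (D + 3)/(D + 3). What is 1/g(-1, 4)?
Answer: 1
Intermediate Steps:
g(D, m) = 1 (g(D, m) = (3 + D)/(3 + D) = 1)
1/g(-1, 4) = 1/1 = 1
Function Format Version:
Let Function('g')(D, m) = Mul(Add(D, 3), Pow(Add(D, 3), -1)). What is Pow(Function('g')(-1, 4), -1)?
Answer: 1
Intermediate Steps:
Function('g')(D, m) = 1 (Function('g')(D, m) = Mul(Add(3, D), Pow(Add(3, D), -1)) = 1)
Pow(Function('g')(-1, 4), -1) = Pow(1, -1) = 1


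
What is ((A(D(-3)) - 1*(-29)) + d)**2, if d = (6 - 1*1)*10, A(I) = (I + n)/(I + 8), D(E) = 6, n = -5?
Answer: 1225449/196 ≈ 6252.3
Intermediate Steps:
A(I) = (-5 + I)/(8 + I) (A(I) = (I - 5)/(I + 8) = (-5 + I)/(8 + I))
d = 50 (d = (6 - 1)*10 = 5*10 = 50)
((A(D(-3)) - 1*(-29)) + d)**2 = (((-5 + 6)/(8 + 6) - 1*(-29)) + 50)**2 = ((1/14 + 29) + 50)**2 = (407/14 + 50)**2 = (1107/14)**2 = 1225449/196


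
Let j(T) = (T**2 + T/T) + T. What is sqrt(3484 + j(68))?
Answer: sqrt(8177) ≈ 90.427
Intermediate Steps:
j(T) = 1 + T + T**2 (j(T) = (T**2 + 1) + T = (1 + T**2) + T = 1 + T + T**2)
sqrt(3484 + j(68)) = sqrt(3484 + (1 + 68 + 68**2)) = sqrt(3484 + (1 + 68 + 4624)) = sqrt(3484 + 4693) = sqrt(8177)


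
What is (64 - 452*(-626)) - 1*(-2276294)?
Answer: 2559310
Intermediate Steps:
(64 - 452*(-626)) - 1*(-2276294) = (64 + 282952) + 2276294 = 283016 + 2276294 = 2559310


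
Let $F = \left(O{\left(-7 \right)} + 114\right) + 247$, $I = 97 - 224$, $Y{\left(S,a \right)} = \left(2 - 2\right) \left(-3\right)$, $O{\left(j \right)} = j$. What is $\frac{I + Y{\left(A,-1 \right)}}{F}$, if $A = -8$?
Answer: $- \frac{127}{354} \approx -0.35876$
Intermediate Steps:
$Y{\left(S,a \right)} = 0$ ($Y{\left(S,a \right)} = 0 \left(-3\right) = 0$)
$I = -127$ ($I = 97 - 224 = -127$)
$F = 354$ ($F = \left(-7 + 114\right) + 247 = 107 + 247 = 354$)
$\frac{I + Y{\left(A,-1 \right)}}{F} = \frac{-127 + 0}{354} = \left(-127\right) \frac{1}{354} = - \frac{127}{354}$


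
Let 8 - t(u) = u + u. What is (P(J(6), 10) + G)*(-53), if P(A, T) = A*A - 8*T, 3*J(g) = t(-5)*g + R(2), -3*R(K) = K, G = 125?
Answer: -5688437/81 ≈ -70228.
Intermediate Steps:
t(u) = 8 - 2*u (t(u) = 8 - (u + u) = 8 - 2*u)
R(K) = -K/3
J(g) = -2/9 + 6*g (J(g) = ((8 - 2*(-5))*g - 1/3*2)/3 = ((8 + 10)*g - 2/3)/3 = (18*g - 2/3)/3 = (-2/3 + 18*g)/3 = -2/9 + 6*g)
P(A, T) = A**2 - 8*T
(P(J(6), 10) + G)*(-53) = (((-2/9 + 6*6)**2 - 8*10) + 125)*(-53) = (((-2/9 + 36)**2 - 80) + 125)*(-53) = (((322/9)**2 - 80) + 125)*(-53) = ((103684/81 - 80) + 125)*(-53) = (97204/81 + 125)*(-53) = (107329/81)*(-53) = -5688437/81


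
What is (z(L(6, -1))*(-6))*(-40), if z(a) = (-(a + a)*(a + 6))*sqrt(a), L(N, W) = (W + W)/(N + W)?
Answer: 5376*I*sqrt(10)/25 ≈ 680.02*I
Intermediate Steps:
L(N, W) = 2*W/(N + W) (L(N, W) = (2*W)/(N + W) = 2*W/(N + W))
z(a) = -2*a**(3/2)*(6 + a) (z(a) = (-2*a*(6 + a))*sqrt(a) = -2*a**(3/2)*(6 + a))
(z(L(6, -1))*(-6))*(-40) = ((2*(2*(-1)/(6 - 1))**(3/2)*(-6 - 2*(-1)/(6 - 1)))*(-6))*(-40) = ((2*(2*(-1)/5)**(3/2)*(-6 - 2*(-1)/5))*(-6))*(-40) = ((2*(2*(-1)*(1/5))**(3/2)*(-6 - 2*(-1)/5))*(-6))*(-40) = ((2*(-2/5)**(3/2)*(-6 - 1*(-2/5)))*(-6))*(-40) = ((2*(-2*I*sqrt(10)/25)*(-6 + 2/5))*(-6))*(-40) = ((2*(-2*I*sqrt(10)/25)*(-28/5))*(-6))*(-40) = ((112*I*sqrt(10)/125)*(-6))*(-40) = -672*I*sqrt(10)/125*(-40) = 5376*I*sqrt(10)/25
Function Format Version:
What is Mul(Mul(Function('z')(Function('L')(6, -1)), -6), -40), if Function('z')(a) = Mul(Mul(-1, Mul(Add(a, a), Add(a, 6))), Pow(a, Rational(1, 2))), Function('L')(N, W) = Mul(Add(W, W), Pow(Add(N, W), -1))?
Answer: Mul(Rational(5376, 25), I, Pow(10, Rational(1, 2))) ≈ Mul(680.02, I)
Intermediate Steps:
Function('L')(N, W) = Mul(2, W, Pow(Add(N, W), -1)) (Function('L')(N, W) = Mul(Mul(2, W), Pow(Add(N, W), -1)) = Mul(2, W, Pow(Add(N, W), -1)))
Function('z')(a) = Mul(-2, Pow(a, Rational(3, 2)), Add(6, a)) (Function('z')(a) = Mul(Mul(-1, Mul(Mul(2, a), Add(6, a))), Pow(a, Rational(1, 2))) = Mul(Mul(-1, Mul(2, a, Add(6, a))), Pow(a, Rational(1, 2))) = Mul(Mul(-2, a, Add(6, a)), Pow(a, Rational(1, 2))) = Mul(-2, Pow(a, Rational(3, 2)), Add(6, a)))
Mul(Mul(Function('z')(Function('L')(6, -1)), -6), -40) = Mul(Mul(Mul(2, Pow(Mul(2, -1, Pow(Add(6, -1), -1)), Rational(3, 2)), Add(-6, Mul(-1, Mul(2, -1, Pow(Add(6, -1), -1))))), -6), -40) = Mul(Mul(Mul(2, Pow(Mul(2, -1, Pow(5, -1)), Rational(3, 2)), Add(-6, Mul(-1, Mul(2, -1, Pow(5, -1))))), -6), -40) = Mul(Mul(Mul(2, Pow(Mul(2, -1, Rational(1, 5)), Rational(3, 2)), Add(-6, Mul(-1, Mul(2, -1, Rational(1, 5))))), -6), -40) = Mul(Mul(Mul(2, Pow(Rational(-2, 5), Rational(3, 2)), Add(-6, Mul(-1, Rational(-2, 5)))), -6), -40) = Mul(Mul(Mul(2, Mul(Rational(-2, 25), I, Pow(10, Rational(1, 2))), Add(-6, Rational(2, 5))), -6), -40) = Mul(Mul(Mul(2, Mul(Rational(-2, 25), I, Pow(10, Rational(1, 2))), Rational(-28, 5)), -6), -40) = Mul(Mul(Mul(Rational(112, 125), I, Pow(10, Rational(1, 2))), -6), -40) = Mul(Mul(Rational(-672, 125), I, Pow(10, Rational(1, 2))), -40) = Mul(Rational(5376, 25), I, Pow(10, Rational(1, 2)))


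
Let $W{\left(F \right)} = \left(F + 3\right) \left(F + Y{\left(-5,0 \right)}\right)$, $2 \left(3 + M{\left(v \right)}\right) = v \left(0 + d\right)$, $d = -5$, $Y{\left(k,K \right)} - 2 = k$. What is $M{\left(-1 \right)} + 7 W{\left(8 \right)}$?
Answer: $\frac{769}{2} \approx 384.5$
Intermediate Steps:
$Y{\left(k,K \right)} = 2 + k$
$M{\left(v \right)} = -3 - \frac{5 v}{2}$ ($M{\left(v \right)} = -3 + \frac{v \left(0 - 5\right)}{2} = -3 + \frac{v \left(-5\right)}{2} = -3 + \frac{\left(-5\right) v}{2} = -3 - \frac{5 v}{2}$)
$W{\left(F \right)} = \left(-3 + F\right) \left(3 + F\right)$ ($W{\left(F \right)} = \left(F + 3\right) \left(F + \left(2 - 5\right)\right) = \left(3 + F\right) \left(F - 3\right) = \left(3 + F\right) \left(-3 + F\right) = \left(-3 + F\right) \left(3 + F\right)$)
$M{\left(-1 \right)} + 7 W{\left(8 \right)} = \left(-3 - - \frac{5}{2}\right) + 7 \left(-9 + 8^{2}\right) = \left(-3 + \frac{5}{2}\right) + 7 \left(-9 + 64\right) = - \frac{1}{2} + 7 \cdot 55 = - \frac{1}{2} + 385 = \frac{769}{2}$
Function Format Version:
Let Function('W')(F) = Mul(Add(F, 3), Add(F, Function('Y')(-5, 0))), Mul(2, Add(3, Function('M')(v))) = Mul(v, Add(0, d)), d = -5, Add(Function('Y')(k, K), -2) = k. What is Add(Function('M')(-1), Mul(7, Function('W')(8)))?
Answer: Rational(769, 2) ≈ 384.50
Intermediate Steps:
Function('Y')(k, K) = Add(2, k)
Function('M')(v) = Add(-3, Mul(Rational(-5, 2), v)) (Function('M')(v) = Add(-3, Mul(Rational(1, 2), Mul(v, Add(0, -5)))) = Add(-3, Mul(Rational(1, 2), Mul(v, -5))) = Add(-3, Mul(Rational(1, 2), Mul(-5, v))) = Add(-3, Mul(Rational(-5, 2), v)))
Function('W')(F) = Mul(Add(-3, F), Add(3, F)) (Function('W')(F) = Mul(Add(F, 3), Add(F, Add(2, -5))) = Mul(Add(3, F), Add(F, -3)) = Mul(Add(3, F), Add(-3, F)) = Mul(Add(-3, F), Add(3, F)))
Add(Function('M')(-1), Mul(7, Function('W')(8))) = Add(Add(-3, Mul(Rational(-5, 2), -1)), Mul(7, Add(-9, Pow(8, 2)))) = Add(Add(-3, Rational(5, 2)), Mul(7, Add(-9, 64))) = Add(Rational(-1, 2), Mul(7, 55)) = Add(Rational(-1, 2), 385) = Rational(769, 2)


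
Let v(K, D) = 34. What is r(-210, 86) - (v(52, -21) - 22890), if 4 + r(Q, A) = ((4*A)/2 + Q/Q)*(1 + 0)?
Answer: 23025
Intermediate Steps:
r(Q, A) = -3 + 2*A (r(Q, A) = -4 + ((4*A)/2 + Q/Q)*(1 + 0) = -4 + ((4*A)*(½) + 1)*1 = -4 + (2*A + 1)*1 = -4 + (1 + 2*A)*1 = -4 + (1 + 2*A) = -3 + 2*A)
r(-210, 86) - (v(52, -21) - 22890) = (-3 + 2*86) - (34 - 22890) = (-3 + 172) - 1*(-22856) = 169 + 22856 = 23025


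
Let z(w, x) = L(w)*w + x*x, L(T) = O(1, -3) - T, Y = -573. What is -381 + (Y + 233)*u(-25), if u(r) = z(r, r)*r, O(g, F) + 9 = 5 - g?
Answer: 1062119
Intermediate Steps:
O(g, F) = -4 - g (O(g, F) = -9 + (5 - g) = -4 - g)
L(T) = -5 - T (L(T) = (-4 - 1*1) - T = (-4 - 1) - T = -5 - T)
z(w, x) = x² + w*(-5 - w) (z(w, x) = (-5 - w)*w + x*x = w*(-5 - w) + x² = x² + w*(-5 - w))
u(r) = r*(r² - r*(5 + r)) (u(r) = (r² - r*(5 + r))*r = r*(r² - r*(5 + r)))
-381 + (Y + 233)*u(-25) = -381 + (-573 + 233)*(-5*(-25)²) = -381 - (-1700)*625 = -381 - 340*(-3125) = -381 + 1062500 = 1062119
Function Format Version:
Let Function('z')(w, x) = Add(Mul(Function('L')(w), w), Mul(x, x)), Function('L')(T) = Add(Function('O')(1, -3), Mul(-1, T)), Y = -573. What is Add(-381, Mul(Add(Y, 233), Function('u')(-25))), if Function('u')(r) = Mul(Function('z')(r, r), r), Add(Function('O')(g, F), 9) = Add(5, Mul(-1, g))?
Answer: 1062119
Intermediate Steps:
Function('O')(g, F) = Add(-4, Mul(-1, g)) (Function('O')(g, F) = Add(-9, Add(5, Mul(-1, g))) = Add(-4, Mul(-1, g)))
Function('L')(T) = Add(-5, Mul(-1, T)) (Function('L')(T) = Add(Add(-4, Mul(-1, 1)), Mul(-1, T)) = Add(Add(-4, -1), Mul(-1, T)) = Add(-5, Mul(-1, T)))
Function('z')(w, x) = Add(Pow(x, 2), Mul(w, Add(-5, Mul(-1, w)))) (Function('z')(w, x) = Add(Mul(Add(-5, Mul(-1, w)), w), Mul(x, x)) = Add(Mul(w, Add(-5, Mul(-1, w))), Pow(x, 2)) = Add(Pow(x, 2), Mul(w, Add(-5, Mul(-1, w)))))
Function('u')(r) = Mul(r, Add(Pow(r, 2), Mul(-1, r, Add(5, r)))) (Function('u')(r) = Mul(Add(Pow(r, 2), Mul(-1, r, Add(5, r))), r) = Mul(r, Add(Pow(r, 2), Mul(-1, r, Add(5, r)))))
Add(-381, Mul(Add(Y, 233), Function('u')(-25))) = Add(-381, Mul(Add(-573, 233), Mul(-5, Pow(-25, 2)))) = Add(-381, Mul(-340, Mul(-5, 625))) = Add(-381, Mul(-340, -3125)) = Add(-381, 1062500) = 1062119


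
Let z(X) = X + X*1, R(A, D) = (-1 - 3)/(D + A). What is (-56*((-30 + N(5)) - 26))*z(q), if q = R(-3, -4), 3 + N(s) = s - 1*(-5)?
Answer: 3136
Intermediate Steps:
R(A, D) = -4/(A + D)
N(s) = 2 + s (N(s) = -3 + (s - 1*(-5)) = -3 + (s + 5) = -3 + (5 + s) = 2 + s)
q = 4/7 (q = -4/(-3 - 4) = -4/(-7) = -4*(-⅐) = 4/7 ≈ 0.57143)
z(X) = 2*X (z(X) = X + X = 2*X)
(-56*((-30 + N(5)) - 26))*z(q) = (-56*((-30 + (2 + 5)) - 26))*(2*(4/7)) = -56*((-30 + 7) - 26)*(8/7) = -56*(-23 - 26)*(8/7) = -56*(-49)*(8/7) = 2744*(8/7) = 3136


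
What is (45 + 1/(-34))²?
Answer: 2337841/1156 ≈ 2022.4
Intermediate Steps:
(45 + 1/(-34))² = (45 - 1/34)² = (1529/34)² = 2337841/1156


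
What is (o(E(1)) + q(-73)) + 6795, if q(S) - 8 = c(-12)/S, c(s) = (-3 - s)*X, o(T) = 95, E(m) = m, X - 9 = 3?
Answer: 503446/73 ≈ 6896.5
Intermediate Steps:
X = 12 (X = 9 + 3 = 12)
c(s) = -36 - 12*s (c(s) = (-3 - s)*12 = -36 - 12*s)
q(S) = 8 + 108/S (q(S) = 8 + (-36 - 12*(-12))/S = 8 + (-36 + 144)/S = 8 + 108/S)
(o(E(1)) + q(-73)) + 6795 = (95 + (8 + 108/(-73))) + 6795 = (95 + (8 + 108*(-1/73))) + 6795 = (95 + (8 - 108/73)) + 6795 = (95 + 476/73) + 6795 = 7411/73 + 6795 = 503446/73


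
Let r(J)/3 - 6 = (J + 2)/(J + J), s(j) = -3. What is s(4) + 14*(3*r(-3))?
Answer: 774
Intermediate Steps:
r(J) = 18 + 3*(2 + J)/(2*J) (r(J) = 18 + 3*((J + 2)/(J + J)) = 18 + 3*((2 + J)/((2*J))) = 18 + 3*((2 + J)*(1/(2*J))) = 18 + 3*((2 + J)/(2*J)) = 18 + 3*(2 + J)/(2*J))
s(4) + 14*(3*r(-3)) = -3 + 14*(3*(39/2 + 3/(-3))) = -3 + 14*(3*(39/2 + 3*(-⅓))) = -3 + 14*(3*(39/2 - 1)) = -3 + 14*(3*(37/2)) = -3 + 14*(111/2) = -3 + 777 = 774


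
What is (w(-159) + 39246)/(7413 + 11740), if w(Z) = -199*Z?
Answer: 70887/19153 ≈ 3.7011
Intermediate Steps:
(w(-159) + 39246)/(7413 + 11740) = (-199*(-159) + 39246)/(7413 + 11740) = (31641 + 39246)/19153 = 70887*(1/19153) = 70887/19153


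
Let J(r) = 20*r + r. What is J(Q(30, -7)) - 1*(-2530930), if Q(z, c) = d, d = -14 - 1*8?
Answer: 2530468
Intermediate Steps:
d = -22 (d = -14 - 8 = -22)
Q(z, c) = -22
J(r) = 21*r
J(Q(30, -7)) - 1*(-2530930) = 21*(-22) - 1*(-2530930) = -462 + 2530930 = 2530468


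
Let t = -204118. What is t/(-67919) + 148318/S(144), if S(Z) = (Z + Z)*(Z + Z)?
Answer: 13501986817/2816736768 ≈ 4.7935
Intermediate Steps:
S(Z) = 4*Z² (S(Z) = (2*Z)*(2*Z) = 4*Z²)
t/(-67919) + 148318/S(144) = -204118/(-67919) + 148318/((4*144²)) = -204118*(-1/67919) + 148318/((4*20736)) = 204118/67919 + 148318/82944 = 204118/67919 + 148318*(1/82944) = 204118/67919 + 74159/41472 = 13501986817/2816736768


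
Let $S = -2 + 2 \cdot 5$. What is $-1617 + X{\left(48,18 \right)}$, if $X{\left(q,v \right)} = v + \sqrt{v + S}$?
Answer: $-1599 + \sqrt{26} \approx -1593.9$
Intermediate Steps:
$S = 8$ ($S = -2 + 10 = 8$)
$X{\left(q,v \right)} = v + \sqrt{8 + v}$ ($X{\left(q,v \right)} = v + \sqrt{v + 8} = v + \sqrt{8 + v}$)
$-1617 + X{\left(48,18 \right)} = -1617 + \left(18 + \sqrt{8 + 18}\right) = -1617 + \left(18 + \sqrt{26}\right) = -1599 + \sqrt{26}$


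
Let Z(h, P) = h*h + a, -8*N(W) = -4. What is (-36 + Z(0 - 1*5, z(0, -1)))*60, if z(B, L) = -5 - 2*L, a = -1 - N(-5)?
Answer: -750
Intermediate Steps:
N(W) = ½ (N(W) = -⅛*(-4) = ½)
a = -3/2 (a = -1 - 1*½ = -1 - ½ = -3/2 ≈ -1.5000)
Z(h, P) = -3/2 + h² (Z(h, P) = h*h - 3/2 = h² - 3/2 = -3/2 + h²)
(-36 + Z(0 - 1*5, z(0, -1)))*60 = (-36 + (-3/2 + (0 - 1*5)²))*60 = (-36 + (-3/2 + (0 - 5)²))*60 = (-36 + (-3/2 + (-5)²))*60 = (-36 + (-3/2 + 25))*60 = (-36 + 47/2)*60 = -25/2*60 = -750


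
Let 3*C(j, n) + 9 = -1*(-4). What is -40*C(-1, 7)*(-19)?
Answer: -3800/3 ≈ -1266.7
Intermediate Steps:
C(j, n) = -5/3 (C(j, n) = -3 + (-1*(-4))/3 = -3 + (⅓)*4 = -3 + 4/3 = -5/3)
-40*C(-1, 7)*(-19) = -40*(-5/3)*(-19) = (200/3)*(-19) = -3800/3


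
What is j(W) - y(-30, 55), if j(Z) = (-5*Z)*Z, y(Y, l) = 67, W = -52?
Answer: -13587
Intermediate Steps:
j(Z) = -5*Z**2
j(W) - y(-30, 55) = -5*(-52)**2 - 1*67 = -5*2704 - 67 = -13520 - 67 = -13587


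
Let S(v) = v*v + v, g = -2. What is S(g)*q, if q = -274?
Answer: -548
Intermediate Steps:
S(v) = v + v**2 (S(v) = v**2 + v = v + v**2)
S(g)*q = -2*(1 - 2)*(-274) = -2*(-1)*(-274) = 2*(-274) = -548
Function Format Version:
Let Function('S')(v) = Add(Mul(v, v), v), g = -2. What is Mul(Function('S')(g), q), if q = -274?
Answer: -548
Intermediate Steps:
Function('S')(v) = Add(v, Pow(v, 2)) (Function('S')(v) = Add(Pow(v, 2), v) = Add(v, Pow(v, 2)))
Mul(Function('S')(g), q) = Mul(Mul(-2, Add(1, -2)), -274) = Mul(Mul(-2, -1), -274) = Mul(2, -274) = -548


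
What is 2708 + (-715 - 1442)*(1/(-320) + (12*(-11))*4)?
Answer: 365315437/320 ≈ 1.1416e+6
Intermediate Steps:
2708 + (-715 - 1442)*(1/(-320) + (12*(-11))*4) = 2708 - 2157*(-1/320 - 132*4) = 2708 - 2157*(-1/320 - 528) = 2708 - 2157*(-168961/320) = 2708 + 364448877/320 = 365315437/320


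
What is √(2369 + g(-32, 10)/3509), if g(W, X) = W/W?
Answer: √241071838/319 ≈ 48.672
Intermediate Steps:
g(W, X) = 1
√(2369 + g(-32, 10)/3509) = √(2369 + 1/3509) = √(8312822/3509) = √241071838/319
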